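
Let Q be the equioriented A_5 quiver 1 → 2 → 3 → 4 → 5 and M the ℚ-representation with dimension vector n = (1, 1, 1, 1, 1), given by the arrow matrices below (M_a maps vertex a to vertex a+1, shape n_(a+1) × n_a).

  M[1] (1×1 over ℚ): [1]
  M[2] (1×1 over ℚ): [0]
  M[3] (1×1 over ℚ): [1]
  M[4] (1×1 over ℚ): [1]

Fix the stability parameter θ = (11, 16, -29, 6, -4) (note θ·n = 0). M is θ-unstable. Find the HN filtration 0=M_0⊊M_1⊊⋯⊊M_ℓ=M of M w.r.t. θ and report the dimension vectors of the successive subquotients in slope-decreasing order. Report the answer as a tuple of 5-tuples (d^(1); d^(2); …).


Interval decomposition of M: I[1,2], I[3,5].
HN type (ℓ=4): μ^(1)=16; μ^(2)=11; μ^(3)=1; μ^(4)=-29

((0, 1, 0, 0, 0); (1, 0, 0, 0, 0); (0, 0, 0, 1, 1); (0, 0, 1, 0, 0))


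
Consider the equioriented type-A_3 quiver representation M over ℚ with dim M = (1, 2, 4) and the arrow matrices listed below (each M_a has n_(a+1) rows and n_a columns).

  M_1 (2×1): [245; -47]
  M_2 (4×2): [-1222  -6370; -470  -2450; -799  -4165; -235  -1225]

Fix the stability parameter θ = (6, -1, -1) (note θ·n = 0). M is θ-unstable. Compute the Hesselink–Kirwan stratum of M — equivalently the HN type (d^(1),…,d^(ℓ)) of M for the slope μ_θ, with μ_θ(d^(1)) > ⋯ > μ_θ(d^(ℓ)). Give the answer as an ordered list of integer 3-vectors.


Barcode: M ≅ I[1,2], I[2,3], I[3,3]^3. HN layers by μ_θ (2 steps, strictly decreasing):
  μ^(1)=5/2; μ^(2)=-1

((1, 1, 0); (0, 1, 4))


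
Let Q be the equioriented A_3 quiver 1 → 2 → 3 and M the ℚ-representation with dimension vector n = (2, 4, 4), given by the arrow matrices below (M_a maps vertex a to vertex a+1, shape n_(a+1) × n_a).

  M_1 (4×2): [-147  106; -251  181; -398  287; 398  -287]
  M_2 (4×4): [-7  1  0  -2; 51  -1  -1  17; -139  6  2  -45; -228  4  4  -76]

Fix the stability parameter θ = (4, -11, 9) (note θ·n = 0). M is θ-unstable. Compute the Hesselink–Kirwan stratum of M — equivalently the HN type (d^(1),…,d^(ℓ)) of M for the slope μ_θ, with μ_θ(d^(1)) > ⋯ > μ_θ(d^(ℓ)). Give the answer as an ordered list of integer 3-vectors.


Barcode: M ≅ I[1,3]^2, I[2,2], I[2,3], I[3,3]. HN layers by μ_θ (3 steps, strictly decreasing):
  μ^(1)=9; μ^(2)=-7/2; μ^(3)=-11

((0, 0, 4); (2, 2, 0); (0, 2, 0))


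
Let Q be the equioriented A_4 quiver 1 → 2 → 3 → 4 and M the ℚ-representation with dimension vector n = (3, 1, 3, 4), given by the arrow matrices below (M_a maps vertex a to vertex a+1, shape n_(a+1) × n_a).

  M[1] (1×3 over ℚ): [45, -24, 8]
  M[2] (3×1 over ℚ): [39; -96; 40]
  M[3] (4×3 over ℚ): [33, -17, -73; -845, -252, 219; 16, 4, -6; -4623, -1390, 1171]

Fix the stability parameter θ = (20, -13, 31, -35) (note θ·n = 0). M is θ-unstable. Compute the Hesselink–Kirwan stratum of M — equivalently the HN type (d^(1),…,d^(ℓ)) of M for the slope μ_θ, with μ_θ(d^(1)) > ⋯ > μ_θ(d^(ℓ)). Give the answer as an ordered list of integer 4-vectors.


Interval decomposition of M: I[1,1]^2, I[1,4], I[3,4]^2, I[4,4].
HN type (ℓ=4): μ^(1)=20; μ^(2)=3/4; μ^(3)=-2; μ^(4)=-35

((2, 0, 0, 0); (1, 1, 1, 1); (0, 0, 2, 2); (0, 0, 0, 1))


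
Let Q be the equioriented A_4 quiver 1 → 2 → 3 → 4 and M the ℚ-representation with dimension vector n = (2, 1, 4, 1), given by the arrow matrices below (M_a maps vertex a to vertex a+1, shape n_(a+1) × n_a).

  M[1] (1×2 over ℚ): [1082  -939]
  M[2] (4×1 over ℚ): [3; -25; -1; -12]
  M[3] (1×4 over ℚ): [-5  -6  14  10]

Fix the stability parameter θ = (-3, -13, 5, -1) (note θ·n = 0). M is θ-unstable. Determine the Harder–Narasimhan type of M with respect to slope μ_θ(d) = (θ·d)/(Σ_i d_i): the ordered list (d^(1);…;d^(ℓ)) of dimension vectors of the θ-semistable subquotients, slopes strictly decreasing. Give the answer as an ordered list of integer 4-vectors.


Interval decomposition of M: I[1,1], I[1,4], I[3,3]^3.
HN type (ℓ=4): μ^(1)=5; μ^(2)=2; μ^(3)=-3; μ^(4)=-8

((0, 0, 3, 0); (0, 0, 1, 1); (1, 0, 0, 0); (1, 1, 0, 0))


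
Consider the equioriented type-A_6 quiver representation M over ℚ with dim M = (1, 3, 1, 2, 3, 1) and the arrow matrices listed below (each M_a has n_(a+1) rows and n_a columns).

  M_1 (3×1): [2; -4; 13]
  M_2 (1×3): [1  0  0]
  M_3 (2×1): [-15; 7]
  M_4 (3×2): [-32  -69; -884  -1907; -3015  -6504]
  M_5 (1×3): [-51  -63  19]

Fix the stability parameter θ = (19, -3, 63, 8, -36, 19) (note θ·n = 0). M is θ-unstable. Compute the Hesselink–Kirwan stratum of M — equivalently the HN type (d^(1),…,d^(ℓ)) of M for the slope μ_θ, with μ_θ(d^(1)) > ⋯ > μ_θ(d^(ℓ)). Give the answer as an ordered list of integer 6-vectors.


Barcode: M ≅ I[1,6], I[2,2]^2, I[4,5], I[5,5]. HN layers by μ_θ (6 steps, strictly decreasing):
  μ^(1)=19; μ^(2)=35/3; μ^(3)=8; μ^(4)=-3; μ^(5)=-14; μ^(6)=-36

((0, 0, 0, 0, 0, 1); (0, 0, 1, 1, 1, 0); (1, 1, 0, 0, 0, 0); (0, 2, 0, 0, 0, 0); (0, 0, 0, 1, 1, 0); (0, 0, 0, 0, 1, 0))


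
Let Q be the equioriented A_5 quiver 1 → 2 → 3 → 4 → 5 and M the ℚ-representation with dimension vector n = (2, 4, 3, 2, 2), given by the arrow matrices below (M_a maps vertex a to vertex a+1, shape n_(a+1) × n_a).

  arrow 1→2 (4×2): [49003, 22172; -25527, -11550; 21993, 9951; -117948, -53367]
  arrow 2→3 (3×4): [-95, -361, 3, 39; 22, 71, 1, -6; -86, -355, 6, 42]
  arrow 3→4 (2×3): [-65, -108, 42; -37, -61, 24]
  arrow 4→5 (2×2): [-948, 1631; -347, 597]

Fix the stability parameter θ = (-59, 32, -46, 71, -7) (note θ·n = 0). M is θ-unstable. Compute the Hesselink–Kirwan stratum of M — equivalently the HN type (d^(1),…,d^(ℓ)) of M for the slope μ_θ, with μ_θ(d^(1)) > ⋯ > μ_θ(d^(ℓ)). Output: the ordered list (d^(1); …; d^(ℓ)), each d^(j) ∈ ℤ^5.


Barcode: M ≅ I[1,5]^2, I[2,2], I[2,3]. HN layers by μ_θ (3 steps, strictly decreasing):
  μ^(1)=32; μ^(2)=-7; μ^(3)=-59

((0, 1, 0, 2, 2); (0, 3, 3, 0, 0); (2, 0, 0, 0, 0))


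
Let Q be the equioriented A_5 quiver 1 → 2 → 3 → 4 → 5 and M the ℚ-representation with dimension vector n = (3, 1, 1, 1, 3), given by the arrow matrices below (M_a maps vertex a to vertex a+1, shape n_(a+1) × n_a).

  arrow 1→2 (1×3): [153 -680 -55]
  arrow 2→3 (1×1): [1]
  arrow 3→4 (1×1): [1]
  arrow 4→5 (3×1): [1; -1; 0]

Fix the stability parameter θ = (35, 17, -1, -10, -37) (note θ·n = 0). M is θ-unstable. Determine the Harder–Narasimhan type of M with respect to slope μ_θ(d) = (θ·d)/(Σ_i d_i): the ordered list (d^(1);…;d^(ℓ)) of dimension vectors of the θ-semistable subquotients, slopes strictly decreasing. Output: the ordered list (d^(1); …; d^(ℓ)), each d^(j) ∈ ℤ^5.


Via rank(M_{q-1}∘⋯∘M_p): M ≅ I[1,1]^2, I[1,5], I[5,5]^2.
μ_θ-semistable layers: μ^(1)=35; μ^(2)=4/5; μ^(3)=-37

((2, 0, 0, 0, 0); (1, 1, 1, 1, 1); (0, 0, 0, 0, 2))


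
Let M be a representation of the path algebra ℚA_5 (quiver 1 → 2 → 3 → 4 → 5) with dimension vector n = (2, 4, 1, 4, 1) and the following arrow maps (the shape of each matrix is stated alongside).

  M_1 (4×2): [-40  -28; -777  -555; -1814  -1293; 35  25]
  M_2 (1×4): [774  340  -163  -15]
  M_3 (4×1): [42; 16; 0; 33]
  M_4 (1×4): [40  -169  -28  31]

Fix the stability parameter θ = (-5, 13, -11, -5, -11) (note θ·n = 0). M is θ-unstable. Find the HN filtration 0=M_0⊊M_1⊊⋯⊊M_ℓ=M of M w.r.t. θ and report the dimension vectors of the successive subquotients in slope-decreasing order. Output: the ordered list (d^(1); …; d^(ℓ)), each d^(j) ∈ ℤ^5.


Barcode: M ≅ I[1,2], I[1,5], I[2,2]^2, I[4,4]^3. HN layers by μ_θ (3 steps, strictly decreasing):
  μ^(1)=13; μ^(2)=-7/2; μ^(3)=-5

((0, 3, 0, 0, 0); (0, 1, 1, 1, 1); (2, 0, 0, 3, 0))


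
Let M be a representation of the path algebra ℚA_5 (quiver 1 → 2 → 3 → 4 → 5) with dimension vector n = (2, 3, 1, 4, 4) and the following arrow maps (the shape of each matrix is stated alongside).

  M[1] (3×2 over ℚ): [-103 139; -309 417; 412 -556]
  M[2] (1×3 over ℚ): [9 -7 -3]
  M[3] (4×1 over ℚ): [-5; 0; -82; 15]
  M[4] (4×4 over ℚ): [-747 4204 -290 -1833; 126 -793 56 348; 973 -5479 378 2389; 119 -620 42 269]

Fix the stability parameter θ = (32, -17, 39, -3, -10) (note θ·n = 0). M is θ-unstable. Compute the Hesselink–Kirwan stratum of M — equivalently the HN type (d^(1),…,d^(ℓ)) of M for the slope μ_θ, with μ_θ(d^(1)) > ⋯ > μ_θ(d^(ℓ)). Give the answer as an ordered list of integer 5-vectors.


Via rank(M_{q-1}∘⋯∘M_p): M ≅ I[1,1], I[1,2], I[2,2], I[2,5], I[4,4]^2, I[4,5], I[5,5]^2.
μ_θ-semistable layers: μ^(1)=32; μ^(2)=26/3; μ^(3)=15/2; μ^(4)=-3; μ^(5)=-13/2; μ^(6)=-10; μ^(7)=-17

((1, 0, 0, 0, 0); (0, 0, 1, 1, 1); (1, 1, 0, 0, 0); (0, 0, 0, 2, 0); (0, 0, 0, 1, 1); (0, 0, 0, 0, 2); (0, 2, 0, 0, 0))


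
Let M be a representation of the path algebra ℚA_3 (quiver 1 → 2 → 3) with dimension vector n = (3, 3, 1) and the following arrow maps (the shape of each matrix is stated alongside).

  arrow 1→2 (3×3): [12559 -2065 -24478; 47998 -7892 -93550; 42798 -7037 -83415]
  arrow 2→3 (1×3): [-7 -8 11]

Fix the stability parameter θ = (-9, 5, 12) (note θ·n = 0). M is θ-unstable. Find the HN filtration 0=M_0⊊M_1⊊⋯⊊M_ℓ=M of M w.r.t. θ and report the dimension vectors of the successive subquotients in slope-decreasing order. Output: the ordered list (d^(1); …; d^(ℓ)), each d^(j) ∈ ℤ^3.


Interval decomposition of M: I[1,1], I[1,2], I[1,3], I[2,2].
HN type (ℓ=3): μ^(1)=12; μ^(2)=5; μ^(3)=-9

((0, 0, 1); (0, 3, 0); (3, 0, 0))


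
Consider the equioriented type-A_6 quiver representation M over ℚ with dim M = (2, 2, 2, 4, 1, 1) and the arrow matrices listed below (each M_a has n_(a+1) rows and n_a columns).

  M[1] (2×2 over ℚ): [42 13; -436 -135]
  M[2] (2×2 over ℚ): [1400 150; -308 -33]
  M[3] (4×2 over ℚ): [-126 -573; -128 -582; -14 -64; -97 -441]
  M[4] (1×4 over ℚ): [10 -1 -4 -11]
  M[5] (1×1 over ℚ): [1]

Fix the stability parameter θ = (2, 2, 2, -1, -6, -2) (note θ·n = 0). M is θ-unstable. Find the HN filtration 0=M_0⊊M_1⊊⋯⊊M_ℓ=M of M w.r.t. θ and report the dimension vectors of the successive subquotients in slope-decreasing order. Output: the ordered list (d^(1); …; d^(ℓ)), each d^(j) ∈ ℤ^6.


Interval decomposition of M: I[1,2], I[1,6], I[3,4], I[4,4]^2.
HN type (ℓ=4): μ^(1)=2; μ^(2)=1/2; μ^(3)=-1/2; μ^(4)=-1

((1, 1, 0, 0, 0, 0); (0, 0, 1, 1, 0, 0); (1, 1, 1, 1, 1, 1); (0, 0, 0, 2, 0, 0))


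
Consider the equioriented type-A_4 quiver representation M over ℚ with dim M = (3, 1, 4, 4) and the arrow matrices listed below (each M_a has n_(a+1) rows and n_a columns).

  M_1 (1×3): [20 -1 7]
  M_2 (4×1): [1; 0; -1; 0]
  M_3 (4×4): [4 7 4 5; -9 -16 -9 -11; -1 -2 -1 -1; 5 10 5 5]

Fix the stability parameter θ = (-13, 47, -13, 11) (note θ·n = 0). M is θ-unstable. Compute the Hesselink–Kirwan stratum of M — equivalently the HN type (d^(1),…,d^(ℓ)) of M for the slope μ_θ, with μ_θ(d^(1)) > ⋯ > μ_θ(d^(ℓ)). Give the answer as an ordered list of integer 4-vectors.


Via rank(M_{q-1}∘⋯∘M_p): M ≅ I[1,1]^2, I[1,3], I[3,3], I[3,4]^2, I[4,4]^2.
μ_θ-semistable layers: μ^(1)=17; μ^(2)=11; μ^(3)=-13

((0, 1, 1, 0); (0, 0, 0, 4); (3, 0, 3, 0))


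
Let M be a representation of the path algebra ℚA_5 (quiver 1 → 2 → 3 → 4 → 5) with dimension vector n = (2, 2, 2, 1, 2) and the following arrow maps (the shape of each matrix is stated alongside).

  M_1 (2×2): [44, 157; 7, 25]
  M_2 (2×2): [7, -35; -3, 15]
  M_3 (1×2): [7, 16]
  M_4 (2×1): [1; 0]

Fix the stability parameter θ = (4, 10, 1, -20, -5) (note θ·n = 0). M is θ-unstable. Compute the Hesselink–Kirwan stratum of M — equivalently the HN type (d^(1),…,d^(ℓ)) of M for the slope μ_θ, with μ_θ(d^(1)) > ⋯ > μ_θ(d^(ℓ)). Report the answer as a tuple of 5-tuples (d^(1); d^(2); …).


Via rank(M_{q-1}∘⋯∘M_p): M ≅ I[1,2], I[1,5], I[3,3], I[5,5].
μ_θ-semistable layers: μ^(1)=10; μ^(2)=4; μ^(3)=1; μ^(4)=-2; μ^(5)=-5

((0, 1, 0, 0, 0); (1, 0, 0, 0, 0); (0, 0, 1, 0, 0); (1, 1, 1, 1, 1); (0, 0, 0, 0, 1))


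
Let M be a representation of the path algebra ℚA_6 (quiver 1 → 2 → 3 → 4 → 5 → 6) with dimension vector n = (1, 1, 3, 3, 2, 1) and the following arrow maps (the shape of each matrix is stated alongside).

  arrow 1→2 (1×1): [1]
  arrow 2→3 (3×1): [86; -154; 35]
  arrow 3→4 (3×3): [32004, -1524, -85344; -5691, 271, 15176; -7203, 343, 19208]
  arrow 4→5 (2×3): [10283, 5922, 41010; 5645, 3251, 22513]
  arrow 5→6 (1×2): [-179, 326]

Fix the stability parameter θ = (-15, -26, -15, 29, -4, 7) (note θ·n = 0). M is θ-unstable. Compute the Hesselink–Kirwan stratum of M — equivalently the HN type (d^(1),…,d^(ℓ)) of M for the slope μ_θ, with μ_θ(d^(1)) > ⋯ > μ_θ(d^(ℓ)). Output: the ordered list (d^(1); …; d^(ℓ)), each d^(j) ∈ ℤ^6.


Via rank(M_{q-1}∘⋯∘M_p): M ≅ I[1,3], I[3,3], I[3,4], I[4,5], I[4,6].
μ_θ-semistable layers: μ^(1)=29; μ^(2)=25/2; μ^(3)=32/3; μ^(4)=-15; μ^(5)=-41/2

((0, 0, 0, 1, 0, 0); (0, 0, 0, 1, 1, 0); (0, 0, 0, 1, 1, 1); (0, 0, 3, 0, 0, 0); (1, 1, 0, 0, 0, 0))


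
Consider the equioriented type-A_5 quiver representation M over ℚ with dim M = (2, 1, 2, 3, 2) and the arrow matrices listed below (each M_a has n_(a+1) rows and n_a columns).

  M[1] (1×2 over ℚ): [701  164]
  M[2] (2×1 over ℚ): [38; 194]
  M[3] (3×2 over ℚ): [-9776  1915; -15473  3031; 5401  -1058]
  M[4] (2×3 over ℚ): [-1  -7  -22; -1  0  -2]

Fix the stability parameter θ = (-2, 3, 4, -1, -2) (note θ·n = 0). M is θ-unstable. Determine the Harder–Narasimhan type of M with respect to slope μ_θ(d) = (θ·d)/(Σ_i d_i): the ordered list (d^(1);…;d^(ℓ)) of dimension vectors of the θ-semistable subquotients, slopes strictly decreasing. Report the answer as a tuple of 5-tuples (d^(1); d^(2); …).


Interval decomposition of M: I[1,1], I[1,5], I[3,5], I[4,4].
HN type (ℓ=4): μ^(1)=1; μ^(2)=1/3; μ^(3)=-1; μ^(4)=-2

((0, 1, 1, 1, 1); (0, 0, 1, 1, 1); (0, 0, 0, 1, 0); (2, 0, 0, 0, 0))


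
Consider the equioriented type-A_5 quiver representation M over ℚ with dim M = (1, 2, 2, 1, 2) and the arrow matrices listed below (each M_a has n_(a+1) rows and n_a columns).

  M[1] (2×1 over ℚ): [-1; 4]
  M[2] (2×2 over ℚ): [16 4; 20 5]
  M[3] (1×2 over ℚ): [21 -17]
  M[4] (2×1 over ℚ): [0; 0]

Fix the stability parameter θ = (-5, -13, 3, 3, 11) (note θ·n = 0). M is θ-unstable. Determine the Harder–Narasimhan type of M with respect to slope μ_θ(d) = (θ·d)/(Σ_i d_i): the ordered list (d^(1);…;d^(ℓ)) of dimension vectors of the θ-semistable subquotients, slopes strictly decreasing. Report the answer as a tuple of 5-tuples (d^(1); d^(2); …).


Barcode: M ≅ I[1,2], I[2,4], I[3,3], I[5,5]^2. HN layers by μ_θ (4 steps, strictly decreasing):
  μ^(1)=11; μ^(2)=3; μ^(3)=-9; μ^(4)=-13

((0, 0, 0, 0, 2); (0, 0, 2, 1, 0); (1, 1, 0, 0, 0); (0, 1, 0, 0, 0))


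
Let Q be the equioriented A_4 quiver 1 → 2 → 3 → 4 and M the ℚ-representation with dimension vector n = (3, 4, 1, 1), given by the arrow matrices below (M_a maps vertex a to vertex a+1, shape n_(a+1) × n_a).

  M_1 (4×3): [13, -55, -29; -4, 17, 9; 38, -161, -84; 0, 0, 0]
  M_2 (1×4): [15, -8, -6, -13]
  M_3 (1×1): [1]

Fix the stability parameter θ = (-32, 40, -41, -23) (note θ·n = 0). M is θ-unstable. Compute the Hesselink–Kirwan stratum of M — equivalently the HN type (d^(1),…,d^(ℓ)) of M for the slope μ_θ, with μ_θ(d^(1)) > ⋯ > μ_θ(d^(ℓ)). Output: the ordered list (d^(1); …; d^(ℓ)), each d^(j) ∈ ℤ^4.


Barcode: M ≅ I[1,2]^2, I[1,4], I[2,2]. HN layers by μ_θ (3 steps, strictly decreasing):
  μ^(1)=40; μ^(2)=-8; μ^(3)=-32

((0, 3, 0, 0); (0, 1, 1, 1); (3, 0, 0, 0))


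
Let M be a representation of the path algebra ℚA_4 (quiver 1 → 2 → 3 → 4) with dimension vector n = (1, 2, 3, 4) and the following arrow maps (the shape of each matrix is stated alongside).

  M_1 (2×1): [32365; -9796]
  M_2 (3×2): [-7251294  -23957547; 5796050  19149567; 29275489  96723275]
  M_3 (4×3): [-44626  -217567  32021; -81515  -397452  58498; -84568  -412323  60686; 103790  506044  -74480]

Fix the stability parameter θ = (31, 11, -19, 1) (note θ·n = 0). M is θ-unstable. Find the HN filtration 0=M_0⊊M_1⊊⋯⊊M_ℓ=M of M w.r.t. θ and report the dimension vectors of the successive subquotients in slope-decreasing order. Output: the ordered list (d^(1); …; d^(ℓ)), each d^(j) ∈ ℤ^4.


Via rank(M_{q-1}∘⋯∘M_p): M ≅ I[1,4], I[2,4], I[3,4], I[4,4].
μ_θ-semistable layers: μ^(1)=6; μ^(2)=1; μ^(3)=-4; μ^(4)=-19

((1, 1, 1, 1); (0, 0, 0, 3); (0, 1, 1, 0); (0, 0, 1, 0))


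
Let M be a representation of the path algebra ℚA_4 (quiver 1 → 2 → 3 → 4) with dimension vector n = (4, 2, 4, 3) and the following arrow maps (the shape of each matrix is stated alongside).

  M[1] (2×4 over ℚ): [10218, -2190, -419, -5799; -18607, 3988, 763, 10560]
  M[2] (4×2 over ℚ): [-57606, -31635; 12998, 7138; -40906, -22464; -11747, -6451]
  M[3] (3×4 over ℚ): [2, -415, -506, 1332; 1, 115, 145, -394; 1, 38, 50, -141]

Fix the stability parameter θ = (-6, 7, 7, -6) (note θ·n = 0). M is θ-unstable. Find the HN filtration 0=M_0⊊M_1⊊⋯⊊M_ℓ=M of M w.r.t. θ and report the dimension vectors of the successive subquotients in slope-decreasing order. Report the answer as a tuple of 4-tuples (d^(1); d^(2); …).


Via rank(M_{q-1}∘⋯∘M_p): M ≅ I[1,1]^2, I[1,4]^2, I[3,3], I[3,4].
μ_θ-semistable layers: μ^(1)=7; μ^(2)=8/3; μ^(3)=1/2; μ^(4)=-6

((0, 0, 1, 0); (0, 2, 2, 2); (0, 0, 1, 1); (4, 0, 0, 0))


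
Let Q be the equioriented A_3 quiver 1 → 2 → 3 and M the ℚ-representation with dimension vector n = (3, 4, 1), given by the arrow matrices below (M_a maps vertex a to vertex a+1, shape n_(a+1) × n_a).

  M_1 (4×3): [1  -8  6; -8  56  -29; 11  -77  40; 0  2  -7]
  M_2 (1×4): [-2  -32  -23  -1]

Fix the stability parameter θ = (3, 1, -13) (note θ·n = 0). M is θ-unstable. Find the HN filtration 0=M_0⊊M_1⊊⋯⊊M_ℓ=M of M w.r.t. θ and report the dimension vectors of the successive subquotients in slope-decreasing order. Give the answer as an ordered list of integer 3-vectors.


Via rank(M_{q-1}∘⋯∘M_p): M ≅ I[1,2]^2, I[1,3], I[2,2].
μ_θ-semistable layers: μ^(1)=2; μ^(2)=1; μ^(3)=-3

((2, 2, 0); (0, 1, 0); (1, 1, 1))


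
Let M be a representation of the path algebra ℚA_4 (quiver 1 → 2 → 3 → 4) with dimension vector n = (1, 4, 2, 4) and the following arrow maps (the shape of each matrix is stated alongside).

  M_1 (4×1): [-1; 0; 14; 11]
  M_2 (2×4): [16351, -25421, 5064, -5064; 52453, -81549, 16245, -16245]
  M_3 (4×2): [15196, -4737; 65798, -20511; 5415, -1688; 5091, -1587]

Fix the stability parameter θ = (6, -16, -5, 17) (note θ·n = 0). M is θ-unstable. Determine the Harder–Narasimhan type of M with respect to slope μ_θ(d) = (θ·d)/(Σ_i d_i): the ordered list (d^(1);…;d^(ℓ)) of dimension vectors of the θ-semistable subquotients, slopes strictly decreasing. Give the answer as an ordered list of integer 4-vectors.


Interval decomposition of M: I[1,4], I[2,2]^2, I[2,4], I[4,4]^2.
HN type (ℓ=3): μ^(1)=17; μ^(2)=-5; μ^(3)=-16

((0, 0, 0, 4); (1, 1, 2, 0); (0, 3, 0, 0))


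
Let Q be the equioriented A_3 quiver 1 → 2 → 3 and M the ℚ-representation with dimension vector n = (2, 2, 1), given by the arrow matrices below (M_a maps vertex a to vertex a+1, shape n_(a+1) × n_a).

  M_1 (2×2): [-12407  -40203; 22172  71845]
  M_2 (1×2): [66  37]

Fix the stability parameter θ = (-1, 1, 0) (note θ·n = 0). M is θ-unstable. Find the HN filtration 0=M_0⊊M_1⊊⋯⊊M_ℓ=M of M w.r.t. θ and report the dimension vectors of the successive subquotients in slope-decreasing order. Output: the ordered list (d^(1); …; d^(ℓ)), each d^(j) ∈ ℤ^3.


Barcode: M ≅ I[1,2], I[1,3]. HN layers by μ_θ (3 steps, strictly decreasing):
  μ^(1)=1; μ^(2)=1/2; μ^(3)=-1

((0, 1, 0); (0, 1, 1); (2, 0, 0))


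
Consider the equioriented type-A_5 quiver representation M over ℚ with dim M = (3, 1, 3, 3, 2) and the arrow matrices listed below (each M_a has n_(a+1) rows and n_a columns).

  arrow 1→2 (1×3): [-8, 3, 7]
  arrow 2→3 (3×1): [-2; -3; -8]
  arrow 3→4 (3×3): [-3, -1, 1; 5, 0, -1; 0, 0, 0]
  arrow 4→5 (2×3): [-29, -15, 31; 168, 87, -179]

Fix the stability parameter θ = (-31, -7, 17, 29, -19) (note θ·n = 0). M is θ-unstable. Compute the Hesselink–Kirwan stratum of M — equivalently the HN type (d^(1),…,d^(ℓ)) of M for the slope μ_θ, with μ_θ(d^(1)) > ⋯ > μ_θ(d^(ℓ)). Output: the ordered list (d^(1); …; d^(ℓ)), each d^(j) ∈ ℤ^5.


Interval decomposition of M: I[1,1]^2, I[1,5], I[3,3], I[3,5], I[4,4].
HN type (ℓ=5): μ^(1)=29; μ^(2)=17; μ^(3)=9; μ^(4)=-7; μ^(5)=-31

((0, 0, 0, 1, 0); (0, 0, 1, 0, 0); (0, 0, 2, 2, 2); (0, 1, 0, 0, 0); (3, 0, 0, 0, 0))


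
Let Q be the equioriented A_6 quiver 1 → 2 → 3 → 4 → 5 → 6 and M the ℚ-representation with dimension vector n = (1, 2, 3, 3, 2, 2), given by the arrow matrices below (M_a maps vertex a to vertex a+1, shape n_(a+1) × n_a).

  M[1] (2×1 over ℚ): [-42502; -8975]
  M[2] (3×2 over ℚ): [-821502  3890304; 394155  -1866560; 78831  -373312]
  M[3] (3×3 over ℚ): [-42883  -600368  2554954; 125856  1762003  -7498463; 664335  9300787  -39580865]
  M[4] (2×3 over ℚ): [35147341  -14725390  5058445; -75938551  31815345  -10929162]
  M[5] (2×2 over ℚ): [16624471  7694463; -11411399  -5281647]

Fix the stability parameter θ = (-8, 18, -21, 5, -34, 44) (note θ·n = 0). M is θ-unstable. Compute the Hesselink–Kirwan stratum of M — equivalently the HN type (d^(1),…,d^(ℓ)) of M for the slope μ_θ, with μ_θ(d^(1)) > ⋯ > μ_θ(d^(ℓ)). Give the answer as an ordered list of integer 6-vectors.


Interval decomposition of M: I[1,3], I[2,2], I[3,5], I[3,6], I[4,4], I[6,6].
HN type (ℓ=7): μ^(1)=44; μ^(2)=18; μ^(3)=5; μ^(4)=-3/2; μ^(5)=-8; μ^(6)=-29/2; μ^(7)=-21

((0, 0, 0, 0, 0, 2); (0, 1, 0, 0, 0, 0); (0, 0, 0, 1, 0, 0); (0, 1, 1, 0, 0, 0); (1, 0, 0, 0, 0, 0); (0, 0, 0, 2, 2, 0); (0, 0, 2, 0, 0, 0))


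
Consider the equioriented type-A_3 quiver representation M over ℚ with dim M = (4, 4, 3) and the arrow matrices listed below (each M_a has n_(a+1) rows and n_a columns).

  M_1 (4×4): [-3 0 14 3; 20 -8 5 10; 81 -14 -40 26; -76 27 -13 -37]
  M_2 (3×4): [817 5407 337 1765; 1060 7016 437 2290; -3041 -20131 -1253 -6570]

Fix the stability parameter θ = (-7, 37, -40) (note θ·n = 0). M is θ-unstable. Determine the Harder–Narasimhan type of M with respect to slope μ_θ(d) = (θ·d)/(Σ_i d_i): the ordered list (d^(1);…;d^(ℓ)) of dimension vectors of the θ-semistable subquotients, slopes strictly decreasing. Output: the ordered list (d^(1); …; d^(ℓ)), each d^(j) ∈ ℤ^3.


Barcode: M ≅ I[1,2], I[1,3]^3. HN layers by μ_θ (3 steps, strictly decreasing):
  μ^(1)=37; μ^(2)=-3/2; μ^(3)=-7

((0, 1, 0); (0, 3, 3); (4, 0, 0))


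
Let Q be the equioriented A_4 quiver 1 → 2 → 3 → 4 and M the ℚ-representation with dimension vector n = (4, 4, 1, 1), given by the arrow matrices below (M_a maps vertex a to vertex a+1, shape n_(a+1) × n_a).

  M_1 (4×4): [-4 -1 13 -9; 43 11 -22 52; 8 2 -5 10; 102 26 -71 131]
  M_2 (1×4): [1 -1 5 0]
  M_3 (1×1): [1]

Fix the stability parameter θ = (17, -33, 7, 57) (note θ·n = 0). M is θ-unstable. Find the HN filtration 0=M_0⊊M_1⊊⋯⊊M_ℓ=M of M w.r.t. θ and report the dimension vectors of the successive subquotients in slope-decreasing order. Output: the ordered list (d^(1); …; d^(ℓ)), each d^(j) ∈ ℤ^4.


Interval decomposition of M: I[1,2]^3, I[1,4].
HN type (ℓ=3): μ^(1)=57; μ^(2)=7; μ^(3)=-8

((0, 0, 0, 1); (0, 0, 1, 0); (4, 4, 0, 0))


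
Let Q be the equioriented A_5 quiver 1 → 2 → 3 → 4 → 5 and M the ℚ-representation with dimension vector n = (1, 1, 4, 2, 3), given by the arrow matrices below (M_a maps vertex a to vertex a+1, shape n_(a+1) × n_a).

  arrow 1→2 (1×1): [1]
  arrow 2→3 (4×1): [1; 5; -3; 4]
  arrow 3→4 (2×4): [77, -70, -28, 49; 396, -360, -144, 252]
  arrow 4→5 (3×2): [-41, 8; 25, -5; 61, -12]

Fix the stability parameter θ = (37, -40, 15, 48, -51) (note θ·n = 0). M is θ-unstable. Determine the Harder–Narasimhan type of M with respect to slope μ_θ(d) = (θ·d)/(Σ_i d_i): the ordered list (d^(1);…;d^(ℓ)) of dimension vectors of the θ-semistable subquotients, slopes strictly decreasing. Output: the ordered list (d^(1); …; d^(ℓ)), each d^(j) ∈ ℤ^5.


Interval decomposition of M: I[1,5], I[3,3]^3, I[4,5], I[5,5].
HN type (ℓ=4): μ^(1)=15; μ^(2)=4; μ^(3)=-3/2; μ^(4)=-51

((0, 0, 3, 0, 0); (0, 0, 1, 1, 1); (1, 1, 0, 1, 1); (0, 0, 0, 0, 1))


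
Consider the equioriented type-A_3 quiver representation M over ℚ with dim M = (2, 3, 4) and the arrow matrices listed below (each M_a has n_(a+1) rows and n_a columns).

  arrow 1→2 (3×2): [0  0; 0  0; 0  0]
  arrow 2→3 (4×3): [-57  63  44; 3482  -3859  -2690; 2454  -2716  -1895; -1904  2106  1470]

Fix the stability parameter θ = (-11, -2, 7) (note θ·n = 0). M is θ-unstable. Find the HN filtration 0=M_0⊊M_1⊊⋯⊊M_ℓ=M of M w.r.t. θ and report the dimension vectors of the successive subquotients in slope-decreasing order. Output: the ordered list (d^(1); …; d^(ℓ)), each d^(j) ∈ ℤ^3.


Interval decomposition of M: I[1,1]^2, I[2,3]^3, I[3,3].
HN type (ℓ=3): μ^(1)=7; μ^(2)=-2; μ^(3)=-11

((0, 0, 4); (0, 3, 0); (2, 0, 0))


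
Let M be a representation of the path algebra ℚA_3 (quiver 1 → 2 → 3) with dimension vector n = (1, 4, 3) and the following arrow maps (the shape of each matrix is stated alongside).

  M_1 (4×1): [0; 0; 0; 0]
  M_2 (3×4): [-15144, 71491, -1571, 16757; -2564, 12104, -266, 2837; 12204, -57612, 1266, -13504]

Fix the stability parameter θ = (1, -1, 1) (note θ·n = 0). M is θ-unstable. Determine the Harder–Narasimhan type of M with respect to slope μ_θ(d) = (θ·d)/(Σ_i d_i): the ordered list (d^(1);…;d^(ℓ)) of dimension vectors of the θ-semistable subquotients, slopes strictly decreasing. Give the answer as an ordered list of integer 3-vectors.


Barcode: M ≅ I[1,1], I[2,2], I[2,3]^3. HN layers by μ_θ (2 steps, strictly decreasing):
  μ^(1)=1; μ^(2)=-1

((1, 0, 3); (0, 4, 0))


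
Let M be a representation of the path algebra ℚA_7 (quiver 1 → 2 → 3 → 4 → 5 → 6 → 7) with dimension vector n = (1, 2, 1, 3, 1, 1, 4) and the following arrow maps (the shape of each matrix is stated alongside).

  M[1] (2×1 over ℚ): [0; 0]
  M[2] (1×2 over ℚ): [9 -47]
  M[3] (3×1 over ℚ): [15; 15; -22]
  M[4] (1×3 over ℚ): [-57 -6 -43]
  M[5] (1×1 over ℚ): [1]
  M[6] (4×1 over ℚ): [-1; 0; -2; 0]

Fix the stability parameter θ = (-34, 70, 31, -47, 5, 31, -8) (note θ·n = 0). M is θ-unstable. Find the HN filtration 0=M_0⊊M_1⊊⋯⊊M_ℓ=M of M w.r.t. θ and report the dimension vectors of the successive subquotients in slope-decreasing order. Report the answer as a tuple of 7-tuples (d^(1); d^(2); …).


Interval decomposition of M: I[1,1], I[2,2], I[2,7], I[4,4]^2, I[7,7]^3.
HN type (ℓ=5): μ^(1)=70; μ^(2)=41/3; μ^(3)=-8; μ^(4)=-34; μ^(5)=-47

((0, 1, 0, 0, 0, 0, 0); (0, 1, 1, 1, 1, 1, 1); (0, 0, 0, 0, 0, 0, 3); (1, 0, 0, 0, 0, 0, 0); (0, 0, 0, 2, 0, 0, 0))


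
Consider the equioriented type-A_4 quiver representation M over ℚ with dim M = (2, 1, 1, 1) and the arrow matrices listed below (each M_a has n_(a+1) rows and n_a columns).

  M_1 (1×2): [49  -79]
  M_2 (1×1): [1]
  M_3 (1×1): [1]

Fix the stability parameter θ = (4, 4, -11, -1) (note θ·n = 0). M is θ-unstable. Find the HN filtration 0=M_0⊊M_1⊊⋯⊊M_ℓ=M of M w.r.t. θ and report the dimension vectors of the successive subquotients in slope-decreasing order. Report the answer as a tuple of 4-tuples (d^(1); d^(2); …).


Via rank(M_{q-1}∘⋯∘M_p): M ≅ I[1,1], I[1,4].
μ_θ-semistable layers: μ^(1)=4; μ^(2)=-1

((1, 0, 0, 0); (1, 1, 1, 1))


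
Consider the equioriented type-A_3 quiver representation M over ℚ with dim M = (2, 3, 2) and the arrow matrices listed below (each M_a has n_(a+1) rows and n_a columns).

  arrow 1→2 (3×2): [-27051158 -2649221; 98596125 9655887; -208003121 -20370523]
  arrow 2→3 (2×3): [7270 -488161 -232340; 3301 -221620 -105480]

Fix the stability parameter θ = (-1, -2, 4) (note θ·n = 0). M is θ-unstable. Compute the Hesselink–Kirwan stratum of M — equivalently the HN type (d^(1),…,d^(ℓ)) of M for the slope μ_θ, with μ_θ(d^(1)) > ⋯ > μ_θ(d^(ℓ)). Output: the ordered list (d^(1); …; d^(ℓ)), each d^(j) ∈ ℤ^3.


Via rank(M_{q-1}∘⋯∘M_p): M ≅ I[1,3]^2, I[2,2].
μ_θ-semistable layers: μ^(1)=4; μ^(2)=-3/2; μ^(3)=-2

((0, 0, 2); (2, 2, 0); (0, 1, 0))


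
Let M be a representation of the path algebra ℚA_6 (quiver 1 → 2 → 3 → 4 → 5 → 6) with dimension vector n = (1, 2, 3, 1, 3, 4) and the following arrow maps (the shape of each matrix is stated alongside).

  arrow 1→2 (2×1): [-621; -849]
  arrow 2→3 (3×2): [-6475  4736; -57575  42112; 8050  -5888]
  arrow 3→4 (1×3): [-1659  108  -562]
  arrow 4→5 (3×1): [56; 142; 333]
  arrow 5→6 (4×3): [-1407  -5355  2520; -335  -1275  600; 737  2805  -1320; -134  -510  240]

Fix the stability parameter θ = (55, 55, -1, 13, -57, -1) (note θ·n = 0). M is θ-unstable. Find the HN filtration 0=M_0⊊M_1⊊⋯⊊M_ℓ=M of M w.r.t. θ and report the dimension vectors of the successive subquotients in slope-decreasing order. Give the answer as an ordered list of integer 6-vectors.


Via rank(M_{q-1}∘⋯∘M_p): M ≅ I[1,6], I[2,2], I[3,3]^2, I[5,5]^2, I[6,6]^3.
μ_θ-semistable layers: μ^(1)=55; μ^(2)=32/3; μ^(3)=-1; μ^(4)=-57

((0, 1, 0, 0, 0, 0); (1, 1, 1, 1, 1, 1); (0, 0, 2, 0, 0, 3); (0, 0, 0, 0, 2, 0))


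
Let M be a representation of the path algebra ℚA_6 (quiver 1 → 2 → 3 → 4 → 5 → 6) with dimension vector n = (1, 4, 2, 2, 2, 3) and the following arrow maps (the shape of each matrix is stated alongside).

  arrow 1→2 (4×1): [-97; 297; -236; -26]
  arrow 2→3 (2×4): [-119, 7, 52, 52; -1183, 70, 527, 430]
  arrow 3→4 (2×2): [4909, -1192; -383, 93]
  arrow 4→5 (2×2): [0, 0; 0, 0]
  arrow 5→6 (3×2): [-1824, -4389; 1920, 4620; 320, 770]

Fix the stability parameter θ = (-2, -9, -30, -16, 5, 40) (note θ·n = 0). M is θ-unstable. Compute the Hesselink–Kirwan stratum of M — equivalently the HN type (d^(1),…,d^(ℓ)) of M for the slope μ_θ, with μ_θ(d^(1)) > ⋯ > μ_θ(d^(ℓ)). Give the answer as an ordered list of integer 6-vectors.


Via rank(M_{q-1}∘⋯∘M_p): M ≅ I[1,4], I[2,2]^2, I[2,4], I[5,5], I[5,6], I[6,6]^2.
μ_θ-semistable layers: μ^(1)=40; μ^(2)=5; μ^(3)=-9; μ^(4)=-57/4; μ^(5)=-16; μ^(6)=-39/2

((0, 0, 0, 0, 0, 3); (0, 0, 0, 0, 2, 0); (0, 2, 0, 0, 0, 0); (1, 1, 1, 1, 0, 0); (0, 0, 0, 1, 0, 0); (0, 1, 1, 0, 0, 0))


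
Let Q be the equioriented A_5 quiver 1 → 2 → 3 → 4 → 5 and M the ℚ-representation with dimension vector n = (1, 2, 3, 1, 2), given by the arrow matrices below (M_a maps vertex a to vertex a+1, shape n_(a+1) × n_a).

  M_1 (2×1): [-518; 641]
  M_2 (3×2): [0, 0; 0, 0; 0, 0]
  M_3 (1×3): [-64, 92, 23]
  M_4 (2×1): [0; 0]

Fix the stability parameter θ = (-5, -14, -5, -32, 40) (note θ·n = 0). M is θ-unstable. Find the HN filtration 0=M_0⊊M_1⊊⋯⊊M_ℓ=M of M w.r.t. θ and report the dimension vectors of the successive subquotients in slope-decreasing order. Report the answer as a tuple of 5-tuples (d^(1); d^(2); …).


Barcode: M ≅ I[1,2], I[2,2], I[3,3]^2, I[3,4], I[5,5]^2. HN layers by μ_θ (5 steps, strictly decreasing):
  μ^(1)=40; μ^(2)=-5; μ^(3)=-19/2; μ^(4)=-14; μ^(5)=-37/2

((0, 0, 0, 0, 2); (0, 0, 2, 0, 0); (1, 1, 0, 0, 0); (0, 1, 0, 0, 0); (0, 0, 1, 1, 0))


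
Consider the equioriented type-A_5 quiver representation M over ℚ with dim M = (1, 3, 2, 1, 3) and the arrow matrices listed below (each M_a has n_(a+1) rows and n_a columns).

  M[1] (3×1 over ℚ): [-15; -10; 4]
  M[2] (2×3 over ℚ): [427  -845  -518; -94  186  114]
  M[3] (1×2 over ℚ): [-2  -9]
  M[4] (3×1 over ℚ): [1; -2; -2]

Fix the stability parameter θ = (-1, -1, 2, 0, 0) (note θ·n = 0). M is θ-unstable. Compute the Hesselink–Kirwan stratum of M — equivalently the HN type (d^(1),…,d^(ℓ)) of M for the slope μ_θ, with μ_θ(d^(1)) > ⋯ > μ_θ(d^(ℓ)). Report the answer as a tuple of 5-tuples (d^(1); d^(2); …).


Via rank(M_{q-1}∘⋯∘M_p): M ≅ I[1,3], I[2,2], I[2,5], I[5,5]^2.
μ_θ-semistable layers: μ^(1)=2; μ^(2)=2/3; μ^(3)=0; μ^(4)=-1

((0, 0, 1, 0, 0); (0, 0, 1, 1, 1); (0, 0, 0, 0, 2); (1, 3, 0, 0, 0))


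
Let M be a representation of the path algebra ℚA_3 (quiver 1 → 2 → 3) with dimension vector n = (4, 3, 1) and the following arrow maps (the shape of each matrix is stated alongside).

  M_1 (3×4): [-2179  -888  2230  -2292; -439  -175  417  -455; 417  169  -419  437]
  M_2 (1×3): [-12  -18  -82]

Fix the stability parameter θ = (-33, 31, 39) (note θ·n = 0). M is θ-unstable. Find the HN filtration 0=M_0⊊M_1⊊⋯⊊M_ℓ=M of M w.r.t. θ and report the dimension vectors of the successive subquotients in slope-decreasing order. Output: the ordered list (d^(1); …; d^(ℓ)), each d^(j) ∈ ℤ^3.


Interval decomposition of M: I[1,1], I[1,2]^2, I[1,3].
HN type (ℓ=3): μ^(1)=39; μ^(2)=31; μ^(3)=-33

((0, 0, 1); (0, 3, 0); (4, 0, 0))


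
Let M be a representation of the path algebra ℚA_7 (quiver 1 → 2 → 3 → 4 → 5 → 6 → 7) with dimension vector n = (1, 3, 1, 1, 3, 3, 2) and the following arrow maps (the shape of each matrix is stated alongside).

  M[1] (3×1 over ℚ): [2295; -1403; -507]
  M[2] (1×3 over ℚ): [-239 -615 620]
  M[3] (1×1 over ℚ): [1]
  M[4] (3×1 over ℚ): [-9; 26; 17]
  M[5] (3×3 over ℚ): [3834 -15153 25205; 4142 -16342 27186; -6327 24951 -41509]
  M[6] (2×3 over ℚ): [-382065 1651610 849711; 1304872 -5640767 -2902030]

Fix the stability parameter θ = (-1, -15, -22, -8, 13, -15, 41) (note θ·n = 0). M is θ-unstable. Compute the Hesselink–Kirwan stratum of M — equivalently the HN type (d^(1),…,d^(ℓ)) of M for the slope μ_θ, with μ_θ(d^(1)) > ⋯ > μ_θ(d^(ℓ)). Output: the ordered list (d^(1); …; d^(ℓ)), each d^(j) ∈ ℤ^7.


Interval decomposition of M: I[1,2], I[2,2], I[2,7], I[5,5], I[5,6], I[6,7].
HN type (ℓ=6): μ^(1)=41; μ^(2)=13; μ^(3)=-1; μ^(4)=-8; μ^(5)=-15; μ^(6)=-37/2

((0, 0, 0, 0, 0, 0, 2); (0, 0, 0, 0, 1, 0, 0); (0, 0, 0, 0, 2, 2, 0); (1, 1, 0, 1, 0, 0, 0); (0, 1, 0, 0, 0, 1, 0); (0, 1, 1, 0, 0, 0, 0))


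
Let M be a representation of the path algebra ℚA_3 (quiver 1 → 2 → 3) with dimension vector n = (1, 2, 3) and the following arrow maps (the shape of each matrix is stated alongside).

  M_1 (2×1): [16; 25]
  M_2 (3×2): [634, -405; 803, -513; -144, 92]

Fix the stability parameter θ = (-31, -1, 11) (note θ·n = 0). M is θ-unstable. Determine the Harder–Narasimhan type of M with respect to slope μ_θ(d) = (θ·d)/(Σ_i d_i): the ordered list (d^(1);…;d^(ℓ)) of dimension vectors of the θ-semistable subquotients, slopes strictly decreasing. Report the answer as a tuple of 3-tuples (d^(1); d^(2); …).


Via rank(M_{q-1}∘⋯∘M_p): M ≅ I[1,3], I[2,3], I[3,3].
μ_θ-semistable layers: μ^(1)=11; μ^(2)=-1; μ^(3)=-31

((0, 0, 3); (0, 2, 0); (1, 0, 0))


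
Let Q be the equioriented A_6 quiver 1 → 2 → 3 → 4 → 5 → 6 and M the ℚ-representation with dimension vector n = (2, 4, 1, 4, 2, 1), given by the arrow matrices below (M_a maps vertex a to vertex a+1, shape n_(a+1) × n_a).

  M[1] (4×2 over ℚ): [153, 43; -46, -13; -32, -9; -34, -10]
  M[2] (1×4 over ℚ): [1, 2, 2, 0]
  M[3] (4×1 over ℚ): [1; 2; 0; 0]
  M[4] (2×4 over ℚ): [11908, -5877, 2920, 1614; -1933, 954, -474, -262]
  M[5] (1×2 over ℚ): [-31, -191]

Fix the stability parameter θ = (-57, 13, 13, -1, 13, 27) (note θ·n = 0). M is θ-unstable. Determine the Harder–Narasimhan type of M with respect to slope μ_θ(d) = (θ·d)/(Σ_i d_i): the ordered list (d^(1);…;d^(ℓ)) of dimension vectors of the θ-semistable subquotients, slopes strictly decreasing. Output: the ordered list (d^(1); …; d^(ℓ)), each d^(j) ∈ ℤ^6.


Via rank(M_{q-1}∘⋯∘M_p): M ≅ I[1,2], I[1,6], I[2,2]^2, I[4,4]^2, I[4,5].
μ_θ-semistable layers: μ^(1)=27; μ^(2)=13; μ^(3)=25/3; μ^(4)=-1; μ^(5)=-57

((0, 0, 0, 0, 0, 1); (0, 3, 0, 0, 2, 0); (0, 1, 1, 1, 0, 0); (0, 0, 0, 3, 0, 0); (2, 0, 0, 0, 0, 0))


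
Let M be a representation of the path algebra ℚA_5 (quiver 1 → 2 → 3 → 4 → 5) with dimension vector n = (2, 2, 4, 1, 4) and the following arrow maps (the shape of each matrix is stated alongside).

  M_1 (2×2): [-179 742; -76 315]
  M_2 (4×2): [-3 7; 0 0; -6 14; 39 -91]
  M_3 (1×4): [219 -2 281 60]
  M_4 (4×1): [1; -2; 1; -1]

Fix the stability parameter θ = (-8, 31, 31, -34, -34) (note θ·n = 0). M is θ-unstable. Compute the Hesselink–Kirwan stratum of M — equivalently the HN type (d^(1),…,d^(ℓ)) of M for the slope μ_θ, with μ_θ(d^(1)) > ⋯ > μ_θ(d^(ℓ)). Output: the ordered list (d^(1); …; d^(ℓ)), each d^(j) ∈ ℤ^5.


Barcode: M ≅ I[1,2], I[1,5], I[3,3]^3, I[5,5]^3. HN layers by μ_θ (4 steps, strictly decreasing):
  μ^(1)=31; μ^(2)=-3/2; μ^(3)=-8; μ^(4)=-34

((0, 1, 3, 0, 0); (0, 1, 1, 1, 1); (2, 0, 0, 0, 0); (0, 0, 0, 0, 3))


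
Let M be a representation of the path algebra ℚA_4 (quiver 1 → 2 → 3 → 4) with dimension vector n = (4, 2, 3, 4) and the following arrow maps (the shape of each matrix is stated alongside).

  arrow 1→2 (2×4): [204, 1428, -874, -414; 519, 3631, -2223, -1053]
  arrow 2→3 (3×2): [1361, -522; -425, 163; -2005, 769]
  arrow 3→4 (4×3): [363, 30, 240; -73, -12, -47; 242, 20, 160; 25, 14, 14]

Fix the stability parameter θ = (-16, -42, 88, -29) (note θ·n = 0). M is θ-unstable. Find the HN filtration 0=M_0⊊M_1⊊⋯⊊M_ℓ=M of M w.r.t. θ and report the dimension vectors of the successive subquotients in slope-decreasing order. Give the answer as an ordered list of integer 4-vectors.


Barcode: M ≅ I[1,1]^2, I[1,4]^2, I[3,3], I[4,4]^2. HN layers by μ_θ (4 steps, strictly decreasing):
  μ^(1)=88; μ^(2)=59/2; μ^(3)=-16; μ^(4)=-29

((0, 0, 1, 0); (0, 0, 2, 2); (2, 0, 0, 0); (2, 2, 0, 2))


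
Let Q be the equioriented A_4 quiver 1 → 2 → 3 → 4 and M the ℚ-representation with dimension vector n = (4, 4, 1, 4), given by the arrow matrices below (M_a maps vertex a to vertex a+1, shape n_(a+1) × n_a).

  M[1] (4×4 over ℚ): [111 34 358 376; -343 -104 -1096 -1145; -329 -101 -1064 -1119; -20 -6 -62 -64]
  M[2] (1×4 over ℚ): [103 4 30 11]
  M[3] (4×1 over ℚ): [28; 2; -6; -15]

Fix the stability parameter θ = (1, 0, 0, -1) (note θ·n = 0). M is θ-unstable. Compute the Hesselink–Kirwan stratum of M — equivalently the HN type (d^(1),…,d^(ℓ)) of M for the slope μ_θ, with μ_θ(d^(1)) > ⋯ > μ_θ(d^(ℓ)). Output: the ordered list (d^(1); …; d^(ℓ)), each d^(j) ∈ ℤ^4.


Via rank(M_{q-1}∘⋯∘M_p): M ≅ I[1,2]^3, I[1,4], I[4,4]^3.
μ_θ-semistable layers: μ^(1)=1/2; μ^(2)=0; μ^(3)=-1

((3, 3, 0, 0); (1, 1, 1, 1); (0, 0, 0, 3))


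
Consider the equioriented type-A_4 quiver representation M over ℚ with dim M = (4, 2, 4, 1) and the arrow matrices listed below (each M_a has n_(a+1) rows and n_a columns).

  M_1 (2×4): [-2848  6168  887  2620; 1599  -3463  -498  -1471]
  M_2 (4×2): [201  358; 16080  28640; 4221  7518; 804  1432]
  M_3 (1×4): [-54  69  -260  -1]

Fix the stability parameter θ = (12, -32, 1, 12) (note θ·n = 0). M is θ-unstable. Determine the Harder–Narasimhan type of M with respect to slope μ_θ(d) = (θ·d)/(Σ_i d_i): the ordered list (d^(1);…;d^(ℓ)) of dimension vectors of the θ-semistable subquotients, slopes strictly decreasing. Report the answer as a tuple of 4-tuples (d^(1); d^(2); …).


Barcode: M ≅ I[1,1]^2, I[1,2], I[1,4], I[3,3]^3. HN layers by μ_θ (3 steps, strictly decreasing):
  μ^(1)=12; μ^(2)=1; μ^(3)=-10

((2, 0, 0, 1); (0, 0, 4, 0); (2, 2, 0, 0))
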